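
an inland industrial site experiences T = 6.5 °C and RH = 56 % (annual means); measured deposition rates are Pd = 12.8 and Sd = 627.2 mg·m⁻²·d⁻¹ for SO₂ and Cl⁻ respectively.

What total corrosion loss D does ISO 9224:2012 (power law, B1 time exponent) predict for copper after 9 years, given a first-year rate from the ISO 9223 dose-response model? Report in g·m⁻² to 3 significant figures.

copper: f(T) = +0.126·(T−10) [T≤10 °C] = -0.4410
  Pd branch = 0.0053·Pd^0.26·e^(0.059·RH+f) = 0.1801 μm/a
  Sd branch = 0.01025·Sd^0.27·e^(0.036·RH+0.049·T) = 0.6024 μm/a
  r_corr = 0.1801 + 0.6024 = 0.7825 μm/a
Long-term exponent b (ISO 9224 Table 2, B1) = 0.667
  D(9) = 0.7825 × 9^0.667 = 0.7825 × 4.33 = 3.388 μm
  Mass loss = 3.388 μm × 8.96 g/cm³ = 30.36 g·m⁻²

D(9) = 30.4 g·m⁻²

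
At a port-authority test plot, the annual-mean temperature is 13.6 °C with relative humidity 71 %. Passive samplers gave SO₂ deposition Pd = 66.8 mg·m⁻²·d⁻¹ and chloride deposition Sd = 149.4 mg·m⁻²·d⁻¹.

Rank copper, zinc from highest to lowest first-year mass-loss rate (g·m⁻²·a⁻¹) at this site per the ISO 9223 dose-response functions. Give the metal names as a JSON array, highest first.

copper: T>10 °C ⇒ hinge -0.080·(13.6−10) = -0.2880
  sulphur-dioxide contribution → 0.7814 μm/a
  chloride contribution → 0.9937 μm/a
  total first-year rate 1.775 μm/a
  mass loss = 1.775 μm/a × 8.96 g/cm³ = 15.91 g·m⁻²·a⁻¹
zinc: f(T) = -0.071·(T−10) [T>10 °C] = -0.2556
  sulphur-dioxide contribution → 1.663 μm/a
  chloride contribution → 1.703 μm/a
  total first-year rate 3.366 μm/a
  mass loss = 3.366 μm/a × 7.14 g/cm³ = 24.03 g·m⁻²·a⁻¹
Ordering by g·m⁻²·a⁻¹: zinc (24) > copper (15.9)

["zinc", "copper"]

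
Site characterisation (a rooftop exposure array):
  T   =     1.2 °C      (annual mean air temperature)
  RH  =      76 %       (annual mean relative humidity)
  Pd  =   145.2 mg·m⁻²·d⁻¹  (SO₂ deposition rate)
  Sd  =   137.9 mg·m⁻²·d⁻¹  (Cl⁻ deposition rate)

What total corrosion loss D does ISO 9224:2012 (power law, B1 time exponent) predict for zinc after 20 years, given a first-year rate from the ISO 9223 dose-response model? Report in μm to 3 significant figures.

D(20) = 37.8 μm

zinc: T≤10 °C ⇒ hinge +0.038·(1.2−10) = -0.3344
  SO₂ term: 0.0129·145.2^0.44·exp(0.046·76-0.3344) = 2.722
  Cl⁻ term: 0.0175·137.9^0.57·exp(0.008·76+0.085·1.2) = 0.5901
  sum: 2.722 + 0.5901 → r_corr = 3.312 μm/a
ISO 9224: D(t) = r_corr · t^b with b = 0.813 (zinc, B1)
  D(20) = 3.312 × 20^0.813 = 3.312 × 11.42 = 37.83 μm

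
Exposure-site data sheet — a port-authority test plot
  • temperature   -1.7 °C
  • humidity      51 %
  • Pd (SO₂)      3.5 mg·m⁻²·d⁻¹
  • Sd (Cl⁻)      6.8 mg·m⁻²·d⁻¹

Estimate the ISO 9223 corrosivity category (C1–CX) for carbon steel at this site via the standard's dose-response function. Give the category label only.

carbon steel: T≤10 °C ⇒ hinge +0.150·(-1.7−10) = -1.7550
  sulphur-dioxide contribution → 1.628 μm/a
  chloride contribution → 1.683 μm/a
  total first-year rate 3.311 μm/a
ISO 9223 Table 2 (carbon steel): 1.3 < 3.31 ≤ 25 μm/a ⇒ C2

C2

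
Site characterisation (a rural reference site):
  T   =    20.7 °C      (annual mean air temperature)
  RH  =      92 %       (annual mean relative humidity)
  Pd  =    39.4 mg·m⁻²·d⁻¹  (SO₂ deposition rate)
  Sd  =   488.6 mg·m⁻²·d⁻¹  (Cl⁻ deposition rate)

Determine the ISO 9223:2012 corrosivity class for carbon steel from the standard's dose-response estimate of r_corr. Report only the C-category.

CX

carbon steel: T>10 °C ⇒ hinge -0.054·(20.7−10) = -0.5778
  Pd branch = 1.77·Pd^0.52·e^(0.02·RH+f) = 42.25 μm/a
  Sd branch = 0.102·Sd^0.62·e^(0.033·RH+0.04·T) = 225.9 μm/a
  r_corr = 42.25 + 225.9 = 268.1 μm/a
268 μm/a falls in (200, 700] for carbon steel → category CX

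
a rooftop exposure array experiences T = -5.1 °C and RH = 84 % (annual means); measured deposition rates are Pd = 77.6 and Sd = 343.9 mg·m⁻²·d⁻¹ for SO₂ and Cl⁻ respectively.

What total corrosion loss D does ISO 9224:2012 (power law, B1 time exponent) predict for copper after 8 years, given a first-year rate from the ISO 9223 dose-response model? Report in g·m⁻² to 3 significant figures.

D(8) = 41.0 g·m⁻²

copper: temperature factor f = +0.126·(-15.1) = -1.9026
  Pd branch = 0.0053·Pd^0.26·e^(0.059·RH+f) = 0.3481 μm/a
  Sd branch = 0.01025·Sd^0.27·e^(0.036·RH+0.049·T) = 0.7949 μm/a
  r_corr = 0.3481 + 0.7949 = 1.143 μm/a
Long-term exponent b (ISO 9224 Table 2, B1) = 0.667
  D(8) = 1.143 × 8^0.667 = 1.143 × 4.003 = 4.575 μm
  Mass loss = 4.575 μm × 8.96 g/cm³ = 41 g·m⁻²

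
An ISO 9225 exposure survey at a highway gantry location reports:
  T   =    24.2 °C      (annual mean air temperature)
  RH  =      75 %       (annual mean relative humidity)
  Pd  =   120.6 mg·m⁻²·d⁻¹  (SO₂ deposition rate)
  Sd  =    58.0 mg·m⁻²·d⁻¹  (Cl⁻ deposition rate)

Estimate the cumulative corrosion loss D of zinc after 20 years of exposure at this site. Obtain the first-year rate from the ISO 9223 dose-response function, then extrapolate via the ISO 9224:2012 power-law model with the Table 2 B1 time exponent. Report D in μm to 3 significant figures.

D(20) = 42.8 μm

zinc: f(T) = -0.071·(T−10) [T>10 °C] = -1.0082
  sulphur-dioxide contribution → 1.221 μm/a
  chloride contribution → 2.524 μm/a
  ⇒ r_corr(zinc) = 3.745 μm/a
Long-term exponent b (ISO 9224 Table 2, B1) = 0.813
  D(20) = 3.745 × 20^0.813 = 3.745 × 11.42 = 42.78 μm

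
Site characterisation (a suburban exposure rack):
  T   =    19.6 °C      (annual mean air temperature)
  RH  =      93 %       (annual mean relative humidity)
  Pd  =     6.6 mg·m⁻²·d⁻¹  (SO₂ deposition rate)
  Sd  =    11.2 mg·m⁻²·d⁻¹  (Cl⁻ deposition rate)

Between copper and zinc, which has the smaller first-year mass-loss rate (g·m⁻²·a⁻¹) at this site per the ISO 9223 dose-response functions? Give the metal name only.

zinc

copper: temperature factor f = -0.080·(9.6) = -0.7680
  sulphur-dioxide contribution → 0.97 μm/a
  chloride contribution → 1.463 μm/a
  ⇒ r_corr(copper) = 2.433 μm/a
  mass loss = 2.433 μm/a × 8.96 g/cm³ = 21.8 g·m⁻²·a⁻¹
zinc: f(T) = -0.071·(T−10) [T>10 °C] = -0.6816
  sulphur-dioxide contribution → 1.079 μm/a
  chloride contribution → 0.7722 μm/a
  total first-year rate 1.851 μm/a
  mass loss = 1.851 μm/a × 7.14 g/cm³ = 13.22 g·m⁻²·a⁻¹
Ordering by g·m⁻²·a⁻¹: copper (21.8) > zinc (13.2)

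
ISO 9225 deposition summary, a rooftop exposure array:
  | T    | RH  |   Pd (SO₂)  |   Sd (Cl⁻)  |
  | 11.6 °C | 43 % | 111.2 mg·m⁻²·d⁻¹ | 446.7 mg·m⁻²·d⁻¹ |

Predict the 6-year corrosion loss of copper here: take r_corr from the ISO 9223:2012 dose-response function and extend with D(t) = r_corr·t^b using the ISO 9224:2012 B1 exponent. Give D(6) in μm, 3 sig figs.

copper: T>10 °C ⇒ hinge -0.080·(11.6−10) = -0.1280
  Pd branch = 0.0053·Pd^0.26·e^(0.059·RH+f) = 0.2007 μm/a
  Sd branch = 0.01025·Sd^0.27·e^(0.036·RH+0.049·T) = 0.4419 μm/a
  sum: 0.2007 + 0.4419 → r_corr = 0.6426 μm/a
Long-term exponent b (ISO 9224 Table 2, B1) = 0.667
  D(6) = 0.6426 × 6^0.667 = 0.6426 × 3.304 = 2.123 μm

D(6) = 2.12 μm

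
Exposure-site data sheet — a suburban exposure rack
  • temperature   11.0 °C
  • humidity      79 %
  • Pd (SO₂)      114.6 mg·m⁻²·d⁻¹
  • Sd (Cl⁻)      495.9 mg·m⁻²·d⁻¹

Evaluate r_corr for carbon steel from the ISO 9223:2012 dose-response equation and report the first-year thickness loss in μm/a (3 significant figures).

carbon steel: f(T) = -0.054·(T−10) [T>10 °C] = -0.0540
  SO₂ term: 1.77·114.6^0.52·exp(0.02·79-0.0540) = 95.83
  Cl⁻ term: 0.102·495.9^0.62·exp(0.033·79+0.04·11.0) = 100.7
  r_corr = 95.83 + 100.7 = 196.5 μm/a

r_corr = 197 μm/a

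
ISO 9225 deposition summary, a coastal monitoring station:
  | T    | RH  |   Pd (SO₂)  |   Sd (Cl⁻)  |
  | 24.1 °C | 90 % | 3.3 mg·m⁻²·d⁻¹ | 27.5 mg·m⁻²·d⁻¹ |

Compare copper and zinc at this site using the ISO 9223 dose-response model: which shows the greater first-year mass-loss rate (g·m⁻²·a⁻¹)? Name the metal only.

copper

copper: f(T) = -0.080·(T−10) [T>10 °C] = -1.1280
  Pd branch = 0.0053·Pd^0.26·e^(0.059·RH+f) = 0.4735 μm/a
  Sd branch = 0.01025·Sd^0.27·e^(0.036·RH+0.049·T) = 2.086 μm/a
  sum: 0.4735 + 2.086 → r_corr = 2.559 μm/a
  mass loss = 2.559 μm/a × 8.96 g/cm³ = 22.93 g·m⁻²·a⁻¹
zinc: temperature factor f = -0.071·(14.1) = -1.0011
  Pd branch = 0.0129·Pd^0.44·e^(0.046·RH+f) = 0.5034 μm/a
  Cl⁻ term: 0.0175·27.5^0.57·exp(0.008·90+0.085·24.1) = 1.844
  r_corr = 0.5034 + 1.844 = 2.348 μm/a
  mass loss = 2.348 μm/a × 7.14 g/cm³ = 16.76 g·m⁻²·a⁻¹
Ordering by g·m⁻²·a⁻¹: copper (22.9) > zinc (16.8)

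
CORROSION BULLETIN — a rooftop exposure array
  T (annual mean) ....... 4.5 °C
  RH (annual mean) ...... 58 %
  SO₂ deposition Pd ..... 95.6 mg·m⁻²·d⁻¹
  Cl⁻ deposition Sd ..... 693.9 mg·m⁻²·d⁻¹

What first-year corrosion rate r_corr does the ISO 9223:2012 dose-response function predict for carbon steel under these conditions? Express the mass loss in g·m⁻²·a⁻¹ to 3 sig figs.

r_corr = 583 g·m⁻²·a⁻¹

carbon steel: temperature factor f = +0.150·(-5.5) = -0.8250
  Pd branch = 1.77·Pd^0.52·e^(0.02·RH+f) = 26.5 μm/a
  Cl⁻ term: 0.102·693.9^0.62·exp(0.033·58+0.04·4.5) = 47.82
  r_corr = 26.5 + 47.82 = 74.32 μm/a
Convert to mass loss: 74.32 μm/a × 7.85 g/cm³ = 583.4 g·m⁻²·a⁻¹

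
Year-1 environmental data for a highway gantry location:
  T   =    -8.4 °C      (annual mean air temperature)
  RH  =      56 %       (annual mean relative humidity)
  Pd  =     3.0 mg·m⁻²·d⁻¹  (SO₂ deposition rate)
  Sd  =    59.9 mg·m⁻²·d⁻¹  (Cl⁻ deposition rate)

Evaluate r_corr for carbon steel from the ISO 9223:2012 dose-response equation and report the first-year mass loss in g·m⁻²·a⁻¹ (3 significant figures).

carbon steel: temperature factor f = +0.150·(-18.4) = -2.7600
  SO₂ term: 1.77·3.0^0.52·exp(0.02·56-2.7600) = 0.6079
  Sd branch = 0.102·Sd^0.62·e^(0.033·RH+0.04·T) = 5.851 μm/a
  r_corr = 0.6079 + 5.851 = 6.459 μm/a
Convert to mass loss: 6.459 μm/a × 7.85 g/cm³ = 50.71 g·m⁻²·a⁻¹

r_corr = 50.7 g·m⁻²·a⁻¹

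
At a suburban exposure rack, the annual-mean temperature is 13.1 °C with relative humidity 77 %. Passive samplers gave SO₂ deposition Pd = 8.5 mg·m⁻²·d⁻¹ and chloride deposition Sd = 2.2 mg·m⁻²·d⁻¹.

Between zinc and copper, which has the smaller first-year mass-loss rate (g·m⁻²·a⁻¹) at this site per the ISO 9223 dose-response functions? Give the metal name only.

zinc: f(T) = -0.071·(T−10) [T>10 °C] = -0.2201
  sulphur-dioxide contribution → 0.9167 μm/a
  chloride contribution → 0.1546 μm/a
  ⇒ r_corr(zinc) = 1.071 μm/a
  mass loss = 1.071 μm/a × 7.14 g/cm³ = 7.649 g·m⁻²·a⁻¹
copper: T>10 °C ⇒ hinge -0.080·(13.1−10) = -0.2480
  sulphur-dioxide contribution → 0.678 μm/a
  chloride contribution → 0.3853 μm/a
  ⇒ r_corr(copper) = 1.063 μm/a
  mass loss = 1.063 μm/a × 8.96 g/cm³ = 9.527 g·m⁻²·a⁻¹
Ordering by g·m⁻²·a⁻¹: copper (9.53) > zinc (7.65)

zinc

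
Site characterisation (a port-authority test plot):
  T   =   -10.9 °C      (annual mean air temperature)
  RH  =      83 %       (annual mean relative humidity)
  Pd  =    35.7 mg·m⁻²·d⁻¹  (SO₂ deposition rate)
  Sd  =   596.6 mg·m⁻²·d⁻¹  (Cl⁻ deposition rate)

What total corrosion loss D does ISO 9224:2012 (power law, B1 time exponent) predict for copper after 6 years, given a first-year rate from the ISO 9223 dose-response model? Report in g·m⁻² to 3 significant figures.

D(6) = 23.6 g·m⁻²

copper: temperature factor f = +0.126·(-20.9) = -2.6334
  sulphur-dioxide contribution → 0.1291 μm/a
  chloride contribution → 0.6697 μm/a
  ⇒ r_corr(copper) = 0.7988 μm/a
Power-law: D(6) = r_corr · 6^0.667
  D(6) = 0.7988 × 6^0.667 = 0.7988 × 3.304 = 2.639 μm
  Mass loss = 2.639 μm × 8.96 g/cm³ = 23.65 g·m⁻²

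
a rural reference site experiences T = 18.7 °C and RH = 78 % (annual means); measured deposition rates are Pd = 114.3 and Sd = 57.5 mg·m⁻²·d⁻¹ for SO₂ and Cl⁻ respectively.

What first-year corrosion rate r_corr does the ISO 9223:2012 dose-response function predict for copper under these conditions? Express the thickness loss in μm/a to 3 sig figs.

r_corr = 2.17 μm/a

copper: f(T) = -0.080·(T−10) [T>10 °C] = -0.6960
  Pd branch = 0.0053·Pd^0.26·e^(0.059·RH+f) = 0.9031 μm/a
  Cl⁻ term: 0.01025·57.5^0.27·exp(0.036·78+0.049·18.7) = 1.268
  sum: 0.9031 + 1.268 → r_corr = 2.172 μm/a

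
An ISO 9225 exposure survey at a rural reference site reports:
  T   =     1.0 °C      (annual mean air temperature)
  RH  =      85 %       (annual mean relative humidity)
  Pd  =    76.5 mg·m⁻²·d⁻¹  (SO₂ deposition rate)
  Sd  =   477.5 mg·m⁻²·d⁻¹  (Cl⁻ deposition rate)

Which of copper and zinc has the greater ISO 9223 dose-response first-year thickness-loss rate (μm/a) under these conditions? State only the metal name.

copper: T≤10 °C ⇒ hinge +0.126·(1.0−10) = -1.1340
  Pd branch = 0.0053·Pd^0.26·e^(0.059·RH+f) = 0.7935 μm/a
  Sd branch = 0.01025·Sd^0.27·e^(0.036·RH+0.049·T) = 1.214 μm/a
  sum: 0.7935 + 1.214 → r_corr = 2.008 μm/a
zinc: f(T) = +0.038·(T−10) [T≤10 °C] = -0.3420
  Pd branch = 0.0129·Pd^0.44·e^(0.046·RH+f) = 3.083 μm/a
  Sd branch = 0.0175·Sd^0.57·e^(0.008·RH+0.085·T) = 1.266 μm/a
  r_corr = 3.083 + 1.266 = 4.349 μm/a
Ordering by μm/a: zinc (4.35) > copper (2.01)

zinc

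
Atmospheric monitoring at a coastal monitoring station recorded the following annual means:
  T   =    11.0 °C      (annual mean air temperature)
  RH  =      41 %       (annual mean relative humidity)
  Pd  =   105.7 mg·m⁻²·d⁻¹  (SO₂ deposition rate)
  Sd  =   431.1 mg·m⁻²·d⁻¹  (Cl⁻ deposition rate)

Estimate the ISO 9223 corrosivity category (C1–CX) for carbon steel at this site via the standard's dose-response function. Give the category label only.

C4

carbon steel: T>10 °C ⇒ hinge -0.054·(11.0−10) = -0.0540
  SO₂ term: 1.77·105.7^0.52·exp(0.02·41-0.0540) = 42.97
  Cl⁻ term: 0.102·431.1^0.62·exp(0.033·41+0.04·11.0) = 26.35
  r_corr = 42.97 + 26.35 = 69.32 μm/a
ISO 9223 Table 2 (carbon steel): 50 < 69.3 ≤ 80 μm/a ⇒ C4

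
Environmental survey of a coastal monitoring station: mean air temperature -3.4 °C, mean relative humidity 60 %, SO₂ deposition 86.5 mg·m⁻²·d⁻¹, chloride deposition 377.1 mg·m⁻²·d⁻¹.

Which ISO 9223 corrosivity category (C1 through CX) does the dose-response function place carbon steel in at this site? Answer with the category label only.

carbon steel: temperature factor f = +0.150·(-13.4) = -2.0100
  SO₂ term: 1.77·86.5^0.52·exp(0.02·60-2.0100) = 8.007
  Cl⁻ term: 0.102·377.1^0.62·exp(0.033·60+0.04·-3.4) = 25.52
  r_corr = 8.007 + 25.52 = 33.52 μm/a
33.5 μm/a falls in (25, 50] for carbon steel → category C3

C3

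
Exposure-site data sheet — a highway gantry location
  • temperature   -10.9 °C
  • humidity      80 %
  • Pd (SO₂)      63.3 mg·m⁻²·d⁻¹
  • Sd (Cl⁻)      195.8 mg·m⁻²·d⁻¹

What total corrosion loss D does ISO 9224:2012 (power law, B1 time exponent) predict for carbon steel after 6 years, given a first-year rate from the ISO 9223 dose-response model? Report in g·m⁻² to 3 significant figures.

carbon steel: T≤10 °C ⇒ hinge +0.150·(-10.9−10) = -3.1350
  Pd branch = 1.77·Pd^0.52·e^(0.02·RH+f) = 3.297 μm/a
  Sd branch = 0.102·Sd^0.62·e^(0.033·RH+0.04·T) = 24.36 μm/a
  r_corr = 3.297 + 24.36 = 27.66 μm/a
Long-term exponent b (ISO 9224 Table 2, B1) = 0.523
  D(6) = 27.66 × 6^0.523 = 27.66 × 2.553 = 70.6 μm
  Mass loss = 70.6 μm × 7.85 g/cm³ = 554.2 g·m⁻²

D(6) = 554 g·m⁻²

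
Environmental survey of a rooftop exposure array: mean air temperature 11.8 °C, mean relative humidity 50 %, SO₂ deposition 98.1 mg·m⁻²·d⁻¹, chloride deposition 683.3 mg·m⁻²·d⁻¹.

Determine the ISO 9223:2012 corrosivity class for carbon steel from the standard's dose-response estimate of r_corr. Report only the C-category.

C5

carbon steel: f(T) = -0.054·(T−10) [T>10 °C] = -0.0972
  sulphur-dioxide contribution → 47.39 μm/a
  chloride contribution → 48.71 μm/a
  total first-year rate 96.11 μm/a
Category bounds: 80…200 μm/a bracket r_corr ⇒ C5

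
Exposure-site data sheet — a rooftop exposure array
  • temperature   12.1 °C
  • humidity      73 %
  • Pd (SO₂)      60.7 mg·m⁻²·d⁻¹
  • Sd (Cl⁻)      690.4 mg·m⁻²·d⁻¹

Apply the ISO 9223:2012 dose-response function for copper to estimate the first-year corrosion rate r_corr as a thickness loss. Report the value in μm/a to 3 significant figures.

copper: temperature factor f = -0.080·(2.1) = -0.1680
  SO₂ term: 0.0053·60.7^0.26·exp(0.059·73-0.1680) = 0.9671
  Sd branch = 0.01025·Sd^0.27·e^(0.036·RH+0.049·T) = 1.5 μm/a
  r_corr = 0.9671 + 1.5 = 2.467 μm/a

r_corr = 2.47 μm/a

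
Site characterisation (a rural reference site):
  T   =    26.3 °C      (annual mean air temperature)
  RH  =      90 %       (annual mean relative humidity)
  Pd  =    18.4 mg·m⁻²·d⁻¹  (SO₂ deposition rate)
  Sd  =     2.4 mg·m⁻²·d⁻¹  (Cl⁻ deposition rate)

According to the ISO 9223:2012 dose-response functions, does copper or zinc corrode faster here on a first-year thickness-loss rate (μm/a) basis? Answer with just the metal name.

copper: f(T) = -0.080·(T−10) [T>10 °C] = -1.3040
  SO₂ term: 0.0053·18.4^0.26·exp(0.059·90-1.3040) = 0.6207
  Cl⁻ term: 0.01025·2.4^0.27·exp(0.036·90+0.049·26.3) = 1.203
  sum: 0.6207 + 1.203 → r_corr = 1.823 μm/a
zinc: T>10 °C ⇒ hinge -0.071·(26.3−10) = -1.1573
  SO₂ term: 0.0129·18.4^0.44·exp(0.046·90-1.1573) = 0.9172
  Sd branch = 0.0175·Sd^0.57·e^(0.008·RH+0.085·T) = 0.5538 μm/a
  r_corr = 0.9172 + 0.5538 = 1.471 μm/a
Ordering by μm/a: copper (1.82) > zinc (1.47)

copper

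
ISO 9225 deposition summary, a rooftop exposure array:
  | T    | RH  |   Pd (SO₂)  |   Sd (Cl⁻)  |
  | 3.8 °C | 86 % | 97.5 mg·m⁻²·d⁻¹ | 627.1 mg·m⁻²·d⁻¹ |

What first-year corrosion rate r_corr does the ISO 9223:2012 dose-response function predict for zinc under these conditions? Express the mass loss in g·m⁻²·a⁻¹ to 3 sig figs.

r_corr = 42.0 g·m⁻²·a⁻¹

zinc: T≤10 °C ⇒ hinge +0.038·(3.8−10) = -0.2356
  Pd branch = 0.0129·Pd^0.44·e^(0.046·RH+f) = 3.995 μm/a
  Cl⁻ term: 0.0175·627.1^0.57·exp(0.008·86+0.085·3.8) = 1.891
  r_corr = 3.995 + 1.891 = 5.885 μm/a
Convert to mass loss: 5.885 μm/a × 7.14 g/cm³ = 42.02 g·m⁻²·a⁻¹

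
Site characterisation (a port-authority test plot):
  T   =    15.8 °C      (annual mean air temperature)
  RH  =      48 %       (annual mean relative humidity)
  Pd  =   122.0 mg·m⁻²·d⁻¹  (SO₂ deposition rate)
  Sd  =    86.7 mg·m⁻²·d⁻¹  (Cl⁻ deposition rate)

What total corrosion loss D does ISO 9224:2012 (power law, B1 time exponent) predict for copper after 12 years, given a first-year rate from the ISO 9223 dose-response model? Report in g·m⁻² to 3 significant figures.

D(12) = 28.9 g·m⁻²

copper: temperature factor f = -0.080·(5.8) = -0.4640
  Pd branch = 0.0053·Pd^0.26·e^(0.059·RH+f) = 0.1973 μm/a
  Cl⁻ term: 0.01025·86.7^0.27·exp(0.036·48+0.049·15.8) = 0.4175
  r_corr = 0.1973 + 0.4175 = 0.6148 μm/a
ISO 9224: D(t) = r_corr · t^b with b = 0.667 (copper, B1)
  D(12) = 0.6148 × 12^0.667 = 0.6148 × 5.246 = 3.225 μm
  Mass loss = 3.225 μm × 8.96 g/cm³ = 28.9 g·m⁻²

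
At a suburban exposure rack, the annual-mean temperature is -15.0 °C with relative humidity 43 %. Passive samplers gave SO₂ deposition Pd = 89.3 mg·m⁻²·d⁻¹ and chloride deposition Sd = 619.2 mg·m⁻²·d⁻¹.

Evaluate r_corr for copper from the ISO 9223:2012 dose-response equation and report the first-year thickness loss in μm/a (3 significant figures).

r_corr = 0.140 μm/a

copper: f(T) = +0.126·(T−10) [T≤10 °C] = -3.1500
  Pd branch = 0.0053·Pd^0.26·e^(0.059·RH+f) = 0.009232 μm/a
  Sd branch = 0.01025·Sd^0.27·e^(0.036·RH+0.049·T) = 0.1311 μm/a
  r_corr = 0.009232 + 0.1311 = 0.1403 μm/a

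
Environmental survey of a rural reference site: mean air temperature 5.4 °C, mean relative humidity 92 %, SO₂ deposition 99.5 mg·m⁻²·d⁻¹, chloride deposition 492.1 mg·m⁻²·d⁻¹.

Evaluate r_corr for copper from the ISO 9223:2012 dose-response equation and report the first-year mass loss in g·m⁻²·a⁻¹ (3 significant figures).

copper: T≤10 °C ⇒ hinge +0.126·(5.4−10) = -0.5796
  Pd branch = 0.0053·Pd^0.26·e^(0.059·RH+f) = 2.235 μm/a
  Sd branch = 0.01025·Sd^0.27·e^(0.036·RH+0.049·T) = 1.954 μm/a
  r_corr = 2.235 + 1.954 = 4.189 μm/a
Convert to mass loss: 4.189 μm/a × 8.96 g/cm³ = 37.53 g·m⁻²·a⁻¹

r_corr = 37.5 g·m⁻²·a⁻¹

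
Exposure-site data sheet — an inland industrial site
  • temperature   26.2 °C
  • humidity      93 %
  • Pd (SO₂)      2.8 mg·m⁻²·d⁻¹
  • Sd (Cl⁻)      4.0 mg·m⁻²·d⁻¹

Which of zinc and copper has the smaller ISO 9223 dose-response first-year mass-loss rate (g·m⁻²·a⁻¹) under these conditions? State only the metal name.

zinc

zinc: temperature factor f = -0.071·(16.2) = -1.1502
  sulphur-dioxide contribution → 0.4632 μm/a
  chloride contribution → 0.7525 μm/a
  ⇒ r_corr(zinc) = 1.216 μm/a
  mass loss = 1.216 μm/a × 7.14 g/cm³ = 8.68 g·m⁻²·a⁻¹
copper: T>10 °C ⇒ hinge -0.080·(26.2−10) = -1.2960
  sulphur-dioxide contribution → 0.4578 μm/a
  chloride contribution → 1.531 μm/a
  total first-year rate 1.988 μm/a
  mass loss = 1.988 μm/a × 8.96 g/cm³ = 17.82 g·m⁻²·a⁻¹
Ordering by g·m⁻²·a⁻¹: copper (17.8) > zinc (8.68)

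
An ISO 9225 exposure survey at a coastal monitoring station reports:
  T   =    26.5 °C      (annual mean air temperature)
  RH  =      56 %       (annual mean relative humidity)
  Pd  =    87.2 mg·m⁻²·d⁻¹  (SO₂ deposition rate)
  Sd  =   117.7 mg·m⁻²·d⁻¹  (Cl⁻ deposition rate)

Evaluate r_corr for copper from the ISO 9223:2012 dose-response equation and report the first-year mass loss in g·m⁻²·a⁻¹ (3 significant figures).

copper: T>10 °C ⇒ hinge -0.080·(26.5−10) = -1.3200
  sulphur-dioxide contribution → 0.1232 μm/a
  chloride contribution → 1.022 μm/a
  total first-year rate 1.145 μm/a
Convert to mass loss: 1.145 μm/a × 8.96 g/cm³ = 10.26 g·m⁻²·a⁻¹

r_corr = 10.3 g·m⁻²·a⁻¹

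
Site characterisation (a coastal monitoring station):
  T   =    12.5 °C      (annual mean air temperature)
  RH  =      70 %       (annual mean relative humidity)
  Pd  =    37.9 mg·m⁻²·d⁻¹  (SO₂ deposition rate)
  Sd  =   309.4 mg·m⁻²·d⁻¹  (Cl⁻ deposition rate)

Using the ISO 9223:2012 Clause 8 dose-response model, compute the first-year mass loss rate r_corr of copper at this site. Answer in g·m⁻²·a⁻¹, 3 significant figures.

copper: T>10 °C ⇒ hinge -0.080·(12.5−10) = -0.2000
  Pd branch = 0.0053·Pd^0.26·e^(0.059·RH+f) = 0.6942 μm/a
  Cl⁻ term: 0.01025·309.4^0.27·exp(0.036·70+0.049·12.5) = 1.106
  sum: 0.6942 + 1.106 → r_corr = 1.8 μm/a
Convert to mass loss: 1.8 μm/a × 8.96 g/cm³ = 16.13 g·m⁻²·a⁻¹

r_corr = 16.1 g·m⁻²·a⁻¹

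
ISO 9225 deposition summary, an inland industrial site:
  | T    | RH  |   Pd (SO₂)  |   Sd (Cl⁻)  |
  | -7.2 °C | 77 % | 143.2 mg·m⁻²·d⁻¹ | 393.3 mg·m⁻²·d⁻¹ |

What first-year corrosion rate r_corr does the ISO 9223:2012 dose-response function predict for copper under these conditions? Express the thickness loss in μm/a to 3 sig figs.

copper: f(T) = +0.126·(T−10) [T≤10 °C] = -2.1672
  sulphur-dioxide contribution → 0.2073 μm/a
  chloride contribution → 0.578 μm/a
  total first-year rate 0.7853 μm/a

r_corr = 0.785 μm/a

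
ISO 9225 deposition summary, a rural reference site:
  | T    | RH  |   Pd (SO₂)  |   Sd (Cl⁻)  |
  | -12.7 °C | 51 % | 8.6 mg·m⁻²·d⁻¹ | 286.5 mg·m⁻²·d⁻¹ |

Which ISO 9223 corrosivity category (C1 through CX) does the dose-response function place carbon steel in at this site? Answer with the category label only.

C2

carbon steel: temperature factor f = +0.150·(-22.7) = -3.4050
  sulphur-dioxide contribution → 0.499 μm/a
  chloride contribution → 11.02 μm/a
  total first-year rate 11.52 μm/a
Category bounds: 1.3…25 μm/a bracket r_corr ⇒ C2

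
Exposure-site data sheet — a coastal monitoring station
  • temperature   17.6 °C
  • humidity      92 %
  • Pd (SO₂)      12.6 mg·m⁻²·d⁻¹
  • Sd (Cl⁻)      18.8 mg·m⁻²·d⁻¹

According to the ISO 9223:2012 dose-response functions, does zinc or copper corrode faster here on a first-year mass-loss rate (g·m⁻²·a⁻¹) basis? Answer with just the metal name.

zinc: f(T) = -0.071·(T−10) [T>10 °C] = -0.5396
  sulphur-dioxide contribution → 1.579 μm/a
  chloride contribution → 0.8683 μm/a
  total first-year rate 2.447 μm/a
  mass loss = 2.447 μm/a × 7.14 g/cm³ = 17.47 g·m⁻²·a⁻¹
copper: temperature factor f = -0.080·(7.6) = -0.6080
  sulphur-dioxide contribution → 1.27 μm/a
  chloride contribution → 1.471 μm/a
  total first-year rate 2.741 μm/a
  mass loss = 2.741 μm/a × 8.96 g/cm³ = 24.56 g·m⁻²·a⁻¹
Ordering by g·m⁻²·a⁻¹: copper (24.6) > zinc (17.5)

copper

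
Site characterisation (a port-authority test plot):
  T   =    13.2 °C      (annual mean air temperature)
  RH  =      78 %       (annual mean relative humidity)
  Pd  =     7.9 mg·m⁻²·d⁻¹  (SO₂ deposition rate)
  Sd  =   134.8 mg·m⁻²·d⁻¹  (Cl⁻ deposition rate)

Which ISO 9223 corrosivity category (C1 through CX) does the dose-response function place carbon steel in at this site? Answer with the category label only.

C4

carbon steel: temperature factor f = -0.054·(3.2) = -0.1728
  Pd branch = 1.77·Pd^0.52·e^(0.02·RH+f) = 20.76 μm/a
  Cl⁻ term: 0.102·134.8^0.62·exp(0.033·78+0.04·13.2) = 47.44
  r_corr = 20.76 + 47.44 = 68.2 μm/a
68.2 μm/a falls in (50, 80] for carbon steel → category C4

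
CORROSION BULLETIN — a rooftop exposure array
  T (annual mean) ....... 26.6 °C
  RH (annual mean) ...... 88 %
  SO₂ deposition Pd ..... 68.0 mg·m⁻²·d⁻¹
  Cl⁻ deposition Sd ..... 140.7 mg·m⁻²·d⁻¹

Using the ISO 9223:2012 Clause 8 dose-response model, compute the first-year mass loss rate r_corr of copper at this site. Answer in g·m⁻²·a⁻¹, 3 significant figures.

r_corr = 37.3 g·m⁻²·a⁻¹

copper: temperature factor f = -0.080·(16.6) = -1.3280
  SO₂ term: 0.0053·68.0^0.26·exp(0.059·88-1.3280) = 0.7566
  Sd branch = 0.01025·Sd^0.27·e^(0.036·RH+0.049·T) = 3.409 μm/a
  sum: 0.7566 + 3.409 → r_corr = 4.166 μm/a
Convert to mass loss: 4.166 μm/a × 8.96 g/cm³ = 37.33 g·m⁻²·a⁻¹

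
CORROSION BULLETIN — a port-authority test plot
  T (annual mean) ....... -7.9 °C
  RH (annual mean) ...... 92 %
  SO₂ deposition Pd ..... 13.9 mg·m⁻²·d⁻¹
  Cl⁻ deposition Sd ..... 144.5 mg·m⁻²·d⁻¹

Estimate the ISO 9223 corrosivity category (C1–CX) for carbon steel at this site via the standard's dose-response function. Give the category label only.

carbon steel: T≤10 °C ⇒ hinge +0.150·(-7.9−10) = -2.6850
  SO₂ term: 1.77·13.9^0.52·exp(0.02·92-2.6850) = 2.988
  Cl⁻ term: 0.102·144.5^0.62·exp(0.033·92+0.04·-7.9) = 33.81
  r_corr = 2.988 + 33.81 = 36.79 μm/a
36.8 μm/a falls in (25, 50] for carbon steel → category C3

C3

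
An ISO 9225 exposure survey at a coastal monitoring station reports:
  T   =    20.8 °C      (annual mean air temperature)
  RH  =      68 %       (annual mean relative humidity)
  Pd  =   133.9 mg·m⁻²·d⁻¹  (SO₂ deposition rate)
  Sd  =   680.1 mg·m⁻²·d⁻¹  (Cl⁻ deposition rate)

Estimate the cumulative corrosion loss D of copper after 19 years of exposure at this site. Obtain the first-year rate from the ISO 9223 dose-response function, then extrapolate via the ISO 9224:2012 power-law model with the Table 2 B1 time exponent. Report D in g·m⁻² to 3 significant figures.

D(19) = 150 g·m⁻²

copper: f(T) = -0.080·(T−10) [T>10 °C] = -0.8640
  Pd branch = 0.0053·Pd^0.26·e^(0.059·RH+f) = 0.441 μm/a
  Sd branch = 0.01025·Sd^0.27·e^(0.036·RH+0.049·T) = 1.911 μm/a
  r_corr = 0.441 + 1.911 = 2.352 μm/a
Long-term exponent b (ISO 9224 Table 2, B1) = 0.667
  D(19) = 2.352 × 19^0.667 = 2.352 × 7.127 = 16.76 μm
  Mass loss = 16.76 μm × 8.96 g/cm³ = 150.2 g·m⁻²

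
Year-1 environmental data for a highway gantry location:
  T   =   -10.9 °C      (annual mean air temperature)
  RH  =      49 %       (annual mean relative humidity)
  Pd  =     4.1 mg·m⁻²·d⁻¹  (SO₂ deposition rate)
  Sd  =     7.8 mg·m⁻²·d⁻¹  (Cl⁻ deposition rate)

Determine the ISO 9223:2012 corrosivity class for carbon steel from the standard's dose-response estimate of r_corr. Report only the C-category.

carbon steel: f(T) = +0.150·(T−10) [T≤10 °C] = -3.1350
  SO₂ term: 1.77·4.1^0.52·exp(0.02·49-3.1350) = 0.4273
  Sd branch = 0.102·Sd^0.62·e^(0.033·RH+0.04·T) = 1.187 μm/a
  sum: 0.4273 + 1.187 → r_corr = 1.615 μm/a
1.61 μm/a falls in (1.3, 25] for carbon steel → category C2

C2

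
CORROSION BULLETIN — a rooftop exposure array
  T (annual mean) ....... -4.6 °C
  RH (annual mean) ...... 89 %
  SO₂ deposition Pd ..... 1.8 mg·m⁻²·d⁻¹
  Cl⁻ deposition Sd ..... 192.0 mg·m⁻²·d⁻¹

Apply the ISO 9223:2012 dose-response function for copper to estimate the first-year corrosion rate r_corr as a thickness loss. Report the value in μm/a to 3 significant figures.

copper: T≤10 °C ⇒ hinge +0.126·(-4.6−10) = -1.8396
  sulphur-dioxide contribution → 0.1872 μm/a
  chloride contribution → 0.8333 μm/a
  ⇒ r_corr(copper) = 1.02 μm/a

r_corr = 1.02 μm/a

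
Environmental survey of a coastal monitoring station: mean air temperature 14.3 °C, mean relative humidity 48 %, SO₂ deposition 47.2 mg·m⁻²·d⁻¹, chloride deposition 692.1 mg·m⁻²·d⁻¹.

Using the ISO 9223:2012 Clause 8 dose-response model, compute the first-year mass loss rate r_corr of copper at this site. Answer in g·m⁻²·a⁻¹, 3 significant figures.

copper: temperature factor f = -0.080·(4.3) = -0.3440
  Pd branch = 0.0053·Pd^0.26·e^(0.059·RH+f) = 0.1738 μm/a
  Cl⁻ term: 0.01025·692.1^0.27·exp(0.036·48+0.049·14.3) = 0.6797
  sum: 0.1738 + 0.6797 → r_corr = 0.8535 μm/a
Convert to mass loss: 0.8535 μm/a × 8.96 g/cm³ = 7.648 g·m⁻²·a⁻¹

r_corr = 7.65 g·m⁻²·a⁻¹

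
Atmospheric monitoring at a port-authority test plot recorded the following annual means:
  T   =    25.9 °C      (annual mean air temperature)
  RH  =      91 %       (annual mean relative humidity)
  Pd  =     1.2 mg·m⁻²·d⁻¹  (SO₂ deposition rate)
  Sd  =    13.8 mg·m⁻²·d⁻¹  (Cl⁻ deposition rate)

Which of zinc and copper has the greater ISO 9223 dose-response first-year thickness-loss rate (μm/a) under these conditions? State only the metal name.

copper

zinc: temperature factor f = -0.071·(15.9) = -1.1289
  sulphur-dioxide contribution → 0.2972 μm/a
  chloride contribution → 1.462 μm/a
  ⇒ r_corr(zinc) = 1.76 μm/a
copper: f(T) = -0.080·(T−10) [T>10 °C] = -1.2720
  sulphur-dioxide contribution → 0.3343 μm/a
  chloride contribution → 1.961 μm/a
  ⇒ r_corr(copper) = 2.295 μm/a
Ordering by μm/a: copper (2.29) > zinc (1.76)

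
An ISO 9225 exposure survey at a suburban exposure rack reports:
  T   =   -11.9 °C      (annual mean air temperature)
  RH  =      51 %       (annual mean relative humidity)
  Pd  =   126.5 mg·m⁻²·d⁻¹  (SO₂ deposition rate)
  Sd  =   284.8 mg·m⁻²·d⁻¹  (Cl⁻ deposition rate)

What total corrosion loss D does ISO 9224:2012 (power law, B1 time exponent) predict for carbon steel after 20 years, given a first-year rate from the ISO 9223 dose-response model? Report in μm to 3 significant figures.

carbon steel: f(T) = +0.150·(T−10) [T≤10 °C] = -3.2850
  SO₂ term: 1.77·126.5^0.52·exp(0.02·51-3.2850) = 2.277
  Sd branch = 0.102·Sd^0.62·e^(0.033·RH+0.04·T) = 11.34 μm/a
  r_corr = 2.277 + 11.34 = 13.62 μm/a
ISO 9224: D(t) = r_corr · t^b with b = 0.523 (carbon steel, B1)
  D(20) = 13.62 × 20^0.523 = 13.62 × 4.791 = 65.24 μm

D(20) = 65.2 μm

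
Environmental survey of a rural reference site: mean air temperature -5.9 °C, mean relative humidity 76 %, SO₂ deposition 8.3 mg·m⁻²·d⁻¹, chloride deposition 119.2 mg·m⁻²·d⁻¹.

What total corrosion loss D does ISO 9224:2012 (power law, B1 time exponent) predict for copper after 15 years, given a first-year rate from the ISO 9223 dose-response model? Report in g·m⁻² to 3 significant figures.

copper: T≤10 °C ⇒ hinge +0.126·(-5.9−10) = -2.0034
  SO₂ term: 0.0053·8.3^0.26·exp(0.059·76-2.0034) = 0.1098
  Cl⁻ term: 0.01025·119.2^0.27·exp(0.036·76+0.049·-5.9) = 0.4305
  sum: 0.1098 + 0.4305 → r_corr = 0.5403 μm/a
Long-term exponent b (ISO 9224 Table 2, B1) = 0.667
  D(15) = 0.5403 × 15^0.667 = 0.5403 × 6.088 = 3.289 μm
  Mass loss = 3.289 μm × 8.96 g/cm³ = 29.47 g·m⁻²

D(15) = 29.5 g·m⁻²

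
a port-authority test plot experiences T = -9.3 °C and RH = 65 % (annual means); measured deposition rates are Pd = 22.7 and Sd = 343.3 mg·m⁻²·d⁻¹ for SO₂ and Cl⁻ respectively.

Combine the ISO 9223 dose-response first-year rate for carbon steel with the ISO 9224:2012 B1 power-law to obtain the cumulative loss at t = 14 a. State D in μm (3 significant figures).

D(14) = 96.4 μm

carbon steel: T≤10 °C ⇒ hinge +0.150·(-9.3−10) = -2.8950
  SO₂ term: 1.77·22.7^0.52·exp(0.02·65-2.8950) = 1.821
  Cl⁻ term: 0.102·343.3^0.62·exp(0.033·65+0.04·-9.3) = 22.42
  sum: 1.821 + 22.42 → r_corr = 24.25 μm/a
ISO 9224: D(t) = r_corr · t^b with b = 0.523 (carbon steel, B1)
  D(14) = 24.25 × 14^0.523 = 24.25 × 3.976 = 96.4 μm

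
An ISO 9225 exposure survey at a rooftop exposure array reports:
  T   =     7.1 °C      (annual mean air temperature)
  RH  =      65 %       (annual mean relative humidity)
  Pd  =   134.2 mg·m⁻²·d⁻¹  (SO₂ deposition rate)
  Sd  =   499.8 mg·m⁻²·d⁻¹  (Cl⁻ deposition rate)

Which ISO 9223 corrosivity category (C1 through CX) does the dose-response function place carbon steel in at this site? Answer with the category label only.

carbon steel: T≤10 °C ⇒ hinge +0.150·(7.1−10) = -0.4350
  SO₂ term: 1.77·134.2^0.52·exp(0.02·65-0.4350) = 53.71
  Cl⁻ term: 0.102·499.8^0.62·exp(0.033·65+0.04·7.1) = 54.55
  sum: 53.71 + 54.55 → r_corr = 108.3 μm/a
Category bounds: 80…200 μm/a bracket r_corr ⇒ C5

C5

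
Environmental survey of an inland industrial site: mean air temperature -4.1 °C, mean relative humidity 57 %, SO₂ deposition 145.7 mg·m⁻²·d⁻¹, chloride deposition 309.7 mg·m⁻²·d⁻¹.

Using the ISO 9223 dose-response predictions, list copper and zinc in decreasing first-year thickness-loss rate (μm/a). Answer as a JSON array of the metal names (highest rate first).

copper: f(T) = +0.126·(T−10) [T≤10 °C] = -1.7766
  SO₂ term: 0.0053·145.7^0.26·exp(0.059·57-1.7766) = 0.09457
  Cl⁻ term: 0.01025·309.7^0.27·exp(0.036·57+0.049·-4.1) = 0.307
  sum: 0.09457 + 0.307 → r_corr = 0.4016 μm/a
zinc: T≤10 °C ⇒ hinge +0.038·(-4.1−10) = -0.5358
  SO₂ term: 0.0129·145.7^0.44·exp(0.046·57-0.5358) = 0.9301
  Sd branch = 0.0175·Sd^0.57·e^(0.008·RH+0.085·T) = 0.5123 μm/a
  sum: 0.9301 + 0.5123 → r_corr = 1.442 μm/a
Ordering by μm/a: zinc (1.44) > copper (0.402)

["zinc", "copper"]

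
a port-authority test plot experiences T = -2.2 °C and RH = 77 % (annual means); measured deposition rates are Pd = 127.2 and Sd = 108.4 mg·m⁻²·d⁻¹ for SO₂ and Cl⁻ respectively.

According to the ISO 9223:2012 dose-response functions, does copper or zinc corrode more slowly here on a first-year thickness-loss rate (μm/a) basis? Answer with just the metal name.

copper: T≤10 °C ⇒ hinge +0.126·(-2.2−10) = -1.5372
  Pd branch = 0.0053·Pd^0.26·e^(0.059·RH+f) = 0.3774 μm/a
  Sd branch = 0.01025·Sd^0.27·e^(0.036·RH+0.049·T) = 0.5215 μm/a
  sum: 0.3774 + 0.5215 → r_corr = 0.8989 μm/a
zinc: temperature factor f = +0.038·(-12.2) = -0.4636
  SO₂ term: 0.0129·127.2^0.44·exp(0.046·77-0.4636) = 2.363
  Cl⁻ term: 0.0175·108.4^0.57·exp(0.008·77+0.085·-2.2) = 0.3884
  sum: 2.363 + 0.3884 → r_corr = 2.752 μm/a
Ordering by μm/a: zinc (2.75) > copper (0.899)

copper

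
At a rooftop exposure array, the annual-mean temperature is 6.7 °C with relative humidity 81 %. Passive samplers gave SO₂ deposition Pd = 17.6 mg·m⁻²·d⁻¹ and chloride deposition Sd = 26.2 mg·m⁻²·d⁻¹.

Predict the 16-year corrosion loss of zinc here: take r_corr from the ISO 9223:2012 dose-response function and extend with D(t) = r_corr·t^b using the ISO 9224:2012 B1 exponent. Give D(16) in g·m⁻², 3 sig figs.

D(16) = 139 g·m⁻²

zinc: temperature factor f = +0.038·(-3.3) = -0.1254
  Pd branch = 0.0129·Pd^0.44·e^(0.046·RH+f) = 1.669 μm/a
  Cl⁻ term: 0.0175·26.2^0.57·exp(0.008·81+0.085·6.7) = 0.3804
  sum: 1.669 + 0.3804 → r_corr = 2.049 μm/a
Power-law: D(16) = r_corr · 16^0.813
  D(16) = 2.049 × 16^0.813 = 2.049 × 9.527 = 19.52 μm
  Mass loss = 19.52 μm × 7.14 g/cm³ = 139.4 g·m⁻²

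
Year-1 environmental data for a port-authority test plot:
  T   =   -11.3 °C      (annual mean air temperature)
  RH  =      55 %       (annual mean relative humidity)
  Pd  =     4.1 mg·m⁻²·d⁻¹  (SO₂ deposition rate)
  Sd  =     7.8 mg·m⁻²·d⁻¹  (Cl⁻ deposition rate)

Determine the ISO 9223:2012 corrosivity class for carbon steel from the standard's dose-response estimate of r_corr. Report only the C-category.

carbon steel: f(T) = +0.150·(T−10) [T≤10 °C] = -3.1950
  sulphur-dioxide contribution → 0.4537 μm/a
  chloride contribution → 1.424 μm/a
  ⇒ r_corr(carbon steel) = 1.878 μm/a
1.88 μm/a falls in (1.3, 25] for carbon steel → category C2

C2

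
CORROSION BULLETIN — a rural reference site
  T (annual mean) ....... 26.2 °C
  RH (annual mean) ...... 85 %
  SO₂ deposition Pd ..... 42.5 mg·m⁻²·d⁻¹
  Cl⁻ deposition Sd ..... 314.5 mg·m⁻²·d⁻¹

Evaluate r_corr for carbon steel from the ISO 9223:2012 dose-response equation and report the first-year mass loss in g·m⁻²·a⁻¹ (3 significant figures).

carbon steel: T>10 °C ⇒ hinge -0.054·(26.2−10) = -0.8748
  SO₂ term: 1.77·42.5^0.52·exp(0.02·85-0.8748) = 28.39
  Cl⁻ term: 0.102·314.5^0.62·exp(0.033·85+0.04·26.2) = 170
  sum: 28.39 + 170 → r_corr = 198.4 μm/a
Convert to mass loss: 198.4 μm/a × 7.85 g/cm³ = 1557 g·m⁻²·a⁻¹

r_corr = 1.56e+03 g·m⁻²·a⁻¹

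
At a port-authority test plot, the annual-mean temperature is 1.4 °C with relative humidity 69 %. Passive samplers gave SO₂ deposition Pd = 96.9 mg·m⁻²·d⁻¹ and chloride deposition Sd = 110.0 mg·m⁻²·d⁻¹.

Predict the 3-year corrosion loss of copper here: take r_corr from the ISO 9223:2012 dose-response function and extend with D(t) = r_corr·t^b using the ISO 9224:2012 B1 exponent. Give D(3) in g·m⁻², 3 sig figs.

D(3) = 15.2 g·m⁻²

copper: f(T) = +0.126·(T−10) [T≤10 °C] = -1.0836
  sulphur-dioxide contribution → 0.3452 μm/a
  chloride contribution → 0.4683 μm/a
  ⇒ r_corr(copper) = 0.8135 μm/a
Power-law: D(3) = r_corr · 3^0.667
  D(3) = 0.8135 × 3^0.667 = 0.8135 × 2.081 = 1.693 μm
  Mass loss = 1.693 μm × 8.96 g/cm³ = 15.17 g·m⁻²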